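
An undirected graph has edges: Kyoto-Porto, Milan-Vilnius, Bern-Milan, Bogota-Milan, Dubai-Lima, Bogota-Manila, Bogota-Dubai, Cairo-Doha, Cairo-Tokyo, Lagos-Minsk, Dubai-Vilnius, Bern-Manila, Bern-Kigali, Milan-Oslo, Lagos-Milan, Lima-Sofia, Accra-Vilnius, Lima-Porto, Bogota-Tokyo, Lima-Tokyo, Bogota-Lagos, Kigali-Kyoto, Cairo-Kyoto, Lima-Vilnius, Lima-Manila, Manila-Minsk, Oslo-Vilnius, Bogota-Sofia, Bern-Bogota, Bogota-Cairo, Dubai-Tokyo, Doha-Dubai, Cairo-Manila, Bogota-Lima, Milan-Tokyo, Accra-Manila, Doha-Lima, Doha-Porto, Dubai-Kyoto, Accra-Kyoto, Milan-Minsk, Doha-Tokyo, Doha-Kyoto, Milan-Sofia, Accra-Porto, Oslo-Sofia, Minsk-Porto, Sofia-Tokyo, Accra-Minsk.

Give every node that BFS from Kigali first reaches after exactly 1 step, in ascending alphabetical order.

Level 0: Kigali
Level 1: Bern, Kyoto
Level 2: Accra, Bogota, Cairo, Doha, Dubai, Manila, Milan, Porto
Level 3: Lagos, Lima, Minsk, Oslo, Sofia, Tokyo, Vilnius

Bern, Kyoto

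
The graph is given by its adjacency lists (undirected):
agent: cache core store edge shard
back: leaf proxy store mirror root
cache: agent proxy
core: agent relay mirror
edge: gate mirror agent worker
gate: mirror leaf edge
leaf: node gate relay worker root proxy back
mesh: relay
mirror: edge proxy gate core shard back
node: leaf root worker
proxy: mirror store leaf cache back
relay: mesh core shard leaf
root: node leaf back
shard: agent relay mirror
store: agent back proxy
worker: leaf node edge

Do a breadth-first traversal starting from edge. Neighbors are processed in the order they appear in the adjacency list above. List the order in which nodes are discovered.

Visit edge; enqueue gate, mirror, agent, worker → queue [gate, mirror, agent, worker]
Visit gate; enqueue leaf → queue [mirror, agent, worker, leaf]
Visit mirror; enqueue proxy, core, shard, back → queue [agent, worker, leaf, proxy, core, shard, back]
Visit agent; enqueue cache, store → queue [worker, leaf, proxy, core, shard, back, cache, store]
Visit worker; enqueue node → queue [leaf, proxy, core, shard, back, cache, store, node]
Visit leaf; enqueue relay, root → queue [proxy, core, shard, back, cache, store, node, relay, root]
Visit proxy → queue [core, shard, back, cache, store, node, relay, root]
Visit core → queue [shard, back, cache, store, node, relay, root]
Visit shard → queue [back, cache, store, node, relay, root]
Visit back → queue [cache, store, node, relay, root]
Visit cache → queue [store, node, relay, root]
Visit store → queue [node, relay, root]
Visit node → queue [relay, root]
Visit relay; enqueue mesh → queue [root, mesh]
Visit root → queue [mesh]
Visit mesh → queue []

edge gate mirror agent worker leaf proxy core shard back cache store node relay root mesh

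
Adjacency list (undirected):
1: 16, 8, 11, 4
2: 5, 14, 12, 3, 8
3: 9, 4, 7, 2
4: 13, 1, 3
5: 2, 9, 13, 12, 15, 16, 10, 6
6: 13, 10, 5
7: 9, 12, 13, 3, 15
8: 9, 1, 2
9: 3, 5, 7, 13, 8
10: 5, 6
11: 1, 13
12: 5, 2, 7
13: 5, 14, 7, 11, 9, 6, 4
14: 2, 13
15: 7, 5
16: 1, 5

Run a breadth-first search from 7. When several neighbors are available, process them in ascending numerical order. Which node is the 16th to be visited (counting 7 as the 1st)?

Visit 7; enqueue 3, 9, 12, 13, 15 → queue [3, 9, 12, 13, 15]
Visit 3; enqueue 2, 4 → queue [9, 12, 13, 15, 2, 4]
Visit 9; enqueue 5, 8 → queue [12, 13, 15, 2, 4, 5, 8]
Visit 12 → queue [13, 15, 2, 4, 5, 8]
Visit 13; enqueue 6, 11, 14 → queue [15, 2, 4, 5, 8, 6, 11, 14]
Visit 15 → queue [2, 4, 5, 8, 6, 11, 14]
Visit 2 → queue [4, 5, 8, 6, 11, 14]
Visit 4; enqueue 1 → queue [5, 8, 6, 11, 14, 1]
Visit 5; enqueue 10, 16 → queue [8, 6, 11, 14, 1, 10, 16]
Visit 8 → queue [6, 11, 14, 1, 10, 16]
Visit 6 → queue [11, 14, 1, 10, 16]
Visit 11 → queue [14, 1, 10, 16]
Visit 14 → queue [1, 10, 16]
Visit 1 → queue [10, 16]
Visit 10 → queue [16]
Visit 16 → queue []

Visit order: 7, 3, 9, 12, 13, 15, 2, 4, 5, 8, 6, 11, 14, 1, 10, 16

16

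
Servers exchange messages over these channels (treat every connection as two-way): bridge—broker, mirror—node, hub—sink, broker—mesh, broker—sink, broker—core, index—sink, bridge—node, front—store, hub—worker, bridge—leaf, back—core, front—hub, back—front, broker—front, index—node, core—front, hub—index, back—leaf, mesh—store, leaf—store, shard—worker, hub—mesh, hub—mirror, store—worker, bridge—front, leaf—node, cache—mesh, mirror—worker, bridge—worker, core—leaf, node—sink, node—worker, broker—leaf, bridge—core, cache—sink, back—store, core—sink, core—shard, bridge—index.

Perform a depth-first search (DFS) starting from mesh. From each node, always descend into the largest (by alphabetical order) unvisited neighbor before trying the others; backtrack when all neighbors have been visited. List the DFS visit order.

Visit mesh
mesh → store
store → worker
worker → shard
shard → core
core → sink
sink → node
node → mirror
mirror → hub
hub → index
index → bridge
bridge → leaf
leaf → broker
broker → front
front → back
sink → cache

mesh → store → worker → shard → core → sink → node → mirror → hub → index → bridge → leaf → broker → front → back → cache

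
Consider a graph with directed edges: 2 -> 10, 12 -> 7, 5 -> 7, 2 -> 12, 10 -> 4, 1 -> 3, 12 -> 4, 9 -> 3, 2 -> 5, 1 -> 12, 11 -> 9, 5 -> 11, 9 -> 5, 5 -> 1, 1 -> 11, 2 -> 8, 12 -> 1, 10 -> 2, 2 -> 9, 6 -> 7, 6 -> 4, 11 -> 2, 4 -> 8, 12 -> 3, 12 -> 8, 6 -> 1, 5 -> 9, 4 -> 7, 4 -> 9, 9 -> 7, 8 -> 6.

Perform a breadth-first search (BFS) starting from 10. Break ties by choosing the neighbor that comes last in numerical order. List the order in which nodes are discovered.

10 4 2 9 8 7 12 5 3 6 1 11

Visit 10; enqueue 4, 2 → queue [4, 2]
Visit 4; enqueue 9, 8, 7 → queue [2, 9, 8, 7]
Visit 2; enqueue 12, 5 → queue [9, 8, 7, 12, 5]
Visit 9; enqueue 3 → queue [8, 7, 12, 5, 3]
Visit 8; enqueue 6 → queue [7, 12, 5, 3, 6]
Visit 7 → queue [12, 5, 3, 6]
Visit 12; enqueue 1 → queue [5, 3, 6, 1]
Visit 5; enqueue 11 → queue [3, 6, 1, 11]
Visit 3 → queue [6, 1, 11]
Visit 6 → queue [1, 11]
Visit 1 → queue [11]
Visit 11 → queue []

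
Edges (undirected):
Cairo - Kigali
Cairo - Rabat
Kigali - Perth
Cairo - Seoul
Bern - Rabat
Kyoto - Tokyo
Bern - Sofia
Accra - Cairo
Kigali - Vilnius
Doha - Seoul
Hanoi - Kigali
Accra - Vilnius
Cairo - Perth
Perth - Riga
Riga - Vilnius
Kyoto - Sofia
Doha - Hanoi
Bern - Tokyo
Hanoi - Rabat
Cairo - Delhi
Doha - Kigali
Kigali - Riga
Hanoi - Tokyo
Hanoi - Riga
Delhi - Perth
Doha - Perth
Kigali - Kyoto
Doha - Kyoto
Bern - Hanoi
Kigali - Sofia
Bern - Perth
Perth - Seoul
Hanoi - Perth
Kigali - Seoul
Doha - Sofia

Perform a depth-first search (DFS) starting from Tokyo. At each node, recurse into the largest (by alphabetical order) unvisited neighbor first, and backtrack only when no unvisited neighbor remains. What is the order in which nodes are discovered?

Visit Tokyo
Tokyo → Kyoto
Kyoto → Sofia
Sofia → Kigali
Kigali → Vilnius
Vilnius → Riga
Riga → Perth
Perth → Seoul
Seoul → Doha
Doha → Hanoi
Hanoi → Rabat
Rabat → Cairo
Cairo → Delhi
Cairo → Accra
Rabat → Bern

Tokyo, Kyoto, Sofia, Kigali, Vilnius, Riga, Perth, Seoul, Doha, Hanoi, Rabat, Cairo, Delhi, Accra, Bern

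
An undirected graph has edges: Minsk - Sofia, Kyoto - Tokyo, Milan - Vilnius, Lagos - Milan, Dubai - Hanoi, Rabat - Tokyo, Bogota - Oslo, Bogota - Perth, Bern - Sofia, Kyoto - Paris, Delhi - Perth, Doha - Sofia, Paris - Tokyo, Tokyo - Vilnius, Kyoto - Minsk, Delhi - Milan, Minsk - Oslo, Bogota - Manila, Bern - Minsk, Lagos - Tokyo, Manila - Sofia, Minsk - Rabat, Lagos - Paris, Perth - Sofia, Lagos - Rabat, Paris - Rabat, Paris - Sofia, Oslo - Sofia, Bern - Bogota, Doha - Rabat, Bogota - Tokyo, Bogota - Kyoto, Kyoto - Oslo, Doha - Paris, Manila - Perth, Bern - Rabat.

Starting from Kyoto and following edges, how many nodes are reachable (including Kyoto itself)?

BFS from Kyoto visits: Kyoto, Tokyo, Paris, Oslo, Minsk, Bogota, Vilnius, Rabat, Lagos, Sofia, Doha, Bern, Perth, Manila, Milan, Delhi
Reachable nodes: 16 of 18 total.

16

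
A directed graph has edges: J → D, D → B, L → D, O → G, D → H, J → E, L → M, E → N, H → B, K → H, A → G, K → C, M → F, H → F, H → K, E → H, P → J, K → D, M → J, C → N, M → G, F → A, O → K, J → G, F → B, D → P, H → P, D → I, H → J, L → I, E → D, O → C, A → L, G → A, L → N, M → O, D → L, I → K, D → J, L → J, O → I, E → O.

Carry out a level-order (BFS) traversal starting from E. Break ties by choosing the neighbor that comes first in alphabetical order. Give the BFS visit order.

Visit E; enqueue D, H, N, O → queue [D, H, N, O]
Visit D; enqueue B, I, J, L, P → queue [H, N, O, B, I, J, L, P]
Visit H; enqueue F, K → queue [N, O, B, I, J, L, P, F, K]
Visit N → queue [O, B, I, J, L, P, F, K]
Visit O; enqueue C, G → queue [B, I, J, L, P, F, K, C, G]
Visit B → queue [I, J, L, P, F, K, C, G]
Visit I → queue [J, L, P, F, K, C, G]
Visit J → queue [L, P, F, K, C, G]
Visit L; enqueue M → queue [P, F, K, C, G, M]
Visit P → queue [F, K, C, G, M]
Visit F; enqueue A → queue [K, C, G, M, A]
Visit K → queue [C, G, M, A]
Visit C → queue [G, M, A]
Visit G → queue [M, A]
Visit M → queue [A]
Visit A → queue []

E, D, H, N, O, B, I, J, L, P, F, K, C, G, M, A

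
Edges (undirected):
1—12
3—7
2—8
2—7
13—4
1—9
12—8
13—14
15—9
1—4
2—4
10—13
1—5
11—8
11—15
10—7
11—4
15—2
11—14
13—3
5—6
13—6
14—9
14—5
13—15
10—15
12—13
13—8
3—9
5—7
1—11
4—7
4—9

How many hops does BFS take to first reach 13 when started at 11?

2

Level 0: 11
Level 1: 1, 4, 8, 14, 15
Level 2: 2, 5, 7, 9, 10, 12, 13
Level 3: 3, 6
13 first appears at level 2.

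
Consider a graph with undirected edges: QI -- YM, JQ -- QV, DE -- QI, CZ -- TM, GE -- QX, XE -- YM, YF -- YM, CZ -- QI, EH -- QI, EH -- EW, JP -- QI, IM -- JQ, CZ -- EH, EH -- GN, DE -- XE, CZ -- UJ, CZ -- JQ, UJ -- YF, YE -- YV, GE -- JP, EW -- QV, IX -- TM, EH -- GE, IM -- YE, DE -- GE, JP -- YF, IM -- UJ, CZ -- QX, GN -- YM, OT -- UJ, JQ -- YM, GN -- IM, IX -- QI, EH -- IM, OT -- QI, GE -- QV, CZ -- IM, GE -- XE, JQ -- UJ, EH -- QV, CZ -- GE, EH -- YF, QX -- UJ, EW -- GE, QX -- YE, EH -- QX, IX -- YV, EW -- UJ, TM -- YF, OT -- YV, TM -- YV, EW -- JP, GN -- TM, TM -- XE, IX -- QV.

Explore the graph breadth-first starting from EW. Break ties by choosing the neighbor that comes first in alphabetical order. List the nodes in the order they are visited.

EW, EH, GE, JP, QV, UJ, CZ, GN, IM, QI, QX, YF, DE, XE, IX, JQ, OT, TM, YM, YE, YV

Visit EW; enqueue EH, GE, JP, QV, UJ → queue [EH, GE, JP, QV, UJ]
Visit EH; enqueue CZ, GN, IM, QI, QX, YF → queue [GE, JP, QV, UJ, CZ, GN, IM, QI, QX, YF]
Visit GE; enqueue DE, XE → queue [JP, QV, UJ, CZ, GN, IM, QI, QX, YF, DE, XE]
Visit JP → queue [QV, UJ, CZ, GN, IM, QI, QX, YF, DE, XE]
Visit QV; enqueue IX, JQ → queue [UJ, CZ, GN, IM, QI, QX, YF, DE, XE, IX, JQ]
Visit UJ; enqueue OT → queue [CZ, GN, IM, QI, QX, YF, DE, XE, IX, JQ, OT]
Visit CZ; enqueue TM → queue [GN, IM, QI, QX, YF, DE, XE, IX, JQ, OT, TM]
Visit GN; enqueue YM → queue [IM, QI, QX, YF, DE, XE, IX, JQ, OT, TM, YM]
Visit IM; enqueue YE → queue [QI, QX, YF, DE, XE, IX, JQ, OT, TM, YM, YE]
Visit QI → queue [QX, YF, DE, XE, IX, JQ, OT, TM, YM, YE]
Visit QX → queue [YF, DE, XE, IX, JQ, OT, TM, YM, YE]
Visit YF → queue [DE, XE, IX, JQ, OT, TM, YM, YE]
Visit DE → queue [XE, IX, JQ, OT, TM, YM, YE]
Visit XE → queue [IX, JQ, OT, TM, YM, YE]
Visit IX; enqueue YV → queue [JQ, OT, TM, YM, YE, YV]
Visit JQ → queue [OT, TM, YM, YE, YV]
Visit OT → queue [TM, YM, YE, YV]
Visit TM → queue [YM, YE, YV]
Visit YM → queue [YE, YV]
Visit YE → queue [YV]
Visit YV → queue []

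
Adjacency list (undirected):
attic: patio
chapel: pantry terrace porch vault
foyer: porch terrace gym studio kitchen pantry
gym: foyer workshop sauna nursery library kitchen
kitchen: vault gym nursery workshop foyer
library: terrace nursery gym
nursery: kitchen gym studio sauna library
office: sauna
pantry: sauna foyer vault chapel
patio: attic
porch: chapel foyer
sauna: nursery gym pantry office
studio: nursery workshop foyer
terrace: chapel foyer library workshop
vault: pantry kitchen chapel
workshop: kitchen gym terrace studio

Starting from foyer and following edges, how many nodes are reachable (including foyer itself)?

14

BFS from foyer visits: foyer, porch, terrace, gym, studio, kitchen, pantry, chapel, library, workshop, sauna, nursery, vault, office
Reachable nodes: 14 of 16 total.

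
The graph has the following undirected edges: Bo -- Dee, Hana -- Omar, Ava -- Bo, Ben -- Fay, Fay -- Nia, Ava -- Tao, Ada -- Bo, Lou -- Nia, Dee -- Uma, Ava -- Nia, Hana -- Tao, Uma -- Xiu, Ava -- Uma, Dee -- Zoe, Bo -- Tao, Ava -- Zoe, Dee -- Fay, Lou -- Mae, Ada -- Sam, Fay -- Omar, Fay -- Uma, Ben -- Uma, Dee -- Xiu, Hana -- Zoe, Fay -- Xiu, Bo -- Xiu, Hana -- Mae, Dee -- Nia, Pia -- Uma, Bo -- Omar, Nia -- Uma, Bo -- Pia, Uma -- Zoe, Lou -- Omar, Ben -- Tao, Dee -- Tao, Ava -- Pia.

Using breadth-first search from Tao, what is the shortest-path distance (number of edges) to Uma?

Level 0: Tao
Level 1: Ava, Ben, Bo, Dee, Hana
Level 2: Ada, Fay, Mae, Nia, Omar, Pia, Uma, Xiu, Zoe
Level 3: Lou, Sam
Uma first appears at level 2.

2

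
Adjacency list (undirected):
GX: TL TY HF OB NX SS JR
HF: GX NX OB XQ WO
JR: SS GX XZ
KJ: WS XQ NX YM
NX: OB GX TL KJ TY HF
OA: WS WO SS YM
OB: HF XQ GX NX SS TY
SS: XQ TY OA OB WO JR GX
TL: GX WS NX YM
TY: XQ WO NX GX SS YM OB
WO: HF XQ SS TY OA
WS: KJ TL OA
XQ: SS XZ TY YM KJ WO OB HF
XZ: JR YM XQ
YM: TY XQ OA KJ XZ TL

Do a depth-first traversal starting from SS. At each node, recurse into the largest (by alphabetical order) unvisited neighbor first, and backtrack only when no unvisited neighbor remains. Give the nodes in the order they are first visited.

SS XQ YM XZ JR GX TY WO OA WS TL NX OB HF KJ

Visit SS
SS → XQ
XQ → YM
YM → XZ
XZ → JR
JR → GX
GX → TY
TY → WO
WO → OA
OA → WS
WS → TL
TL → NX
NX → OB
OB → HF
NX → KJ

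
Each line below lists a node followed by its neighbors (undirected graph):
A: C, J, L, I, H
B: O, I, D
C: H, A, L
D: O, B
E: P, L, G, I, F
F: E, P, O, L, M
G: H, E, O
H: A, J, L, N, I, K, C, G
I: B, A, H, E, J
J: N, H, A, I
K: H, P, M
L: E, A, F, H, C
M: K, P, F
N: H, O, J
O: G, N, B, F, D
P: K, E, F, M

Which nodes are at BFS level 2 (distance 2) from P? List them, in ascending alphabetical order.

Level 0: P
Level 1: E, F, K, M
Level 2: G, H, I, L, O
Level 3: A, B, C, D, J, N

G, H, I, L, O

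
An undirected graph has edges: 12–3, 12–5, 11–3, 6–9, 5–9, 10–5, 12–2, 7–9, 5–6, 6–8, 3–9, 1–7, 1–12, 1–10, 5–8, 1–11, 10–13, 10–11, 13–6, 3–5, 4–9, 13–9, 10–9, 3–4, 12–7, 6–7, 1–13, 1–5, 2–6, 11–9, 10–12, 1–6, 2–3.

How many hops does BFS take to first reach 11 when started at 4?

2

Level 0: 4
Level 1: 3, 9
Level 2: 2, 5, 6, 7, 10, 11, 12, 13
Level 3: 1, 8
11 first appears at level 2.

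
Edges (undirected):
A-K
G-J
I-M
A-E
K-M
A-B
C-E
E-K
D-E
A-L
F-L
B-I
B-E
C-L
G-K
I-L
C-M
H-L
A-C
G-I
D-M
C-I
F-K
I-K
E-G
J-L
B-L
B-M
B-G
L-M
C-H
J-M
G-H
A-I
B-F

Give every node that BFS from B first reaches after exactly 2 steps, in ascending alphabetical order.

Level 0: B
Level 1: A, E, F, G, I, L, M
Level 2: C, D, H, J, K

C, D, H, J, K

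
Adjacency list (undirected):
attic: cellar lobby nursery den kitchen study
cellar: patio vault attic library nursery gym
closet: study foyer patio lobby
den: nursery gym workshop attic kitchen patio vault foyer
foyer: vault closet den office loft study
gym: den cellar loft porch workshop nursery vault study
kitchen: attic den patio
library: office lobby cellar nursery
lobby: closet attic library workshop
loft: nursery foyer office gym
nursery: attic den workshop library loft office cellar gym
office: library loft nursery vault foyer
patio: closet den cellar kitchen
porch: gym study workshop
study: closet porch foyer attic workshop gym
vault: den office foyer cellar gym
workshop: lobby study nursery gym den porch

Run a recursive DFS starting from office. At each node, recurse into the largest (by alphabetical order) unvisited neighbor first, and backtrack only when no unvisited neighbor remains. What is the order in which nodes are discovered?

Visit office
office → vault
vault → gym
gym → workshop
workshop → study
study → porch
study → foyer
foyer → loft
loft → nursery
nursery → library
library → lobby
lobby → closet
closet → patio
patio → kitchen
kitchen → den
den → attic
attic → cellar

office, vault, gym, workshop, study, porch, foyer, loft, nursery, library, lobby, closet, patio, kitchen, den, attic, cellar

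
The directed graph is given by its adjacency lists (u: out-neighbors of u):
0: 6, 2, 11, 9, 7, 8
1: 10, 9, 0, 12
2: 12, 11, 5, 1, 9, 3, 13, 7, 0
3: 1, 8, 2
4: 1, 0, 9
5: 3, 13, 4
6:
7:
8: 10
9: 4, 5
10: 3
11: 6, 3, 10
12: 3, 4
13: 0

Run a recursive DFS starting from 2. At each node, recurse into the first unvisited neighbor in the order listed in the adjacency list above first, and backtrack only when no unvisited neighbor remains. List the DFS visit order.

2, 12, 3, 1, 10, 9, 4, 0, 6, 11, 7, 8, 5, 13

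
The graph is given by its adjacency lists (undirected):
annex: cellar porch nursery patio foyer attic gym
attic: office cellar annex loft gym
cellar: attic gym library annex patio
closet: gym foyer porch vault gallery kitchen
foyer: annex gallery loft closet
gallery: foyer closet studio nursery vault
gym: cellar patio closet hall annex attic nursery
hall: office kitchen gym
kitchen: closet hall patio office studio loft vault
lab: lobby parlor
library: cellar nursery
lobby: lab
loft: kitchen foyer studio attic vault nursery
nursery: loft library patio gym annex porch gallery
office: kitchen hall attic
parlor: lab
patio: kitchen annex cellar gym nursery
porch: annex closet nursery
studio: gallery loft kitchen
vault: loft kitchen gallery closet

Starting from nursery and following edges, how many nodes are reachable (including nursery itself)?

17

BFS from nursery visits: nursery, porch, patio, loft, library, gym, gallery, annex, closet, kitchen, cellar, vault, studio, foyer, attic, hall, office
Reachable nodes: 17 of 20 total.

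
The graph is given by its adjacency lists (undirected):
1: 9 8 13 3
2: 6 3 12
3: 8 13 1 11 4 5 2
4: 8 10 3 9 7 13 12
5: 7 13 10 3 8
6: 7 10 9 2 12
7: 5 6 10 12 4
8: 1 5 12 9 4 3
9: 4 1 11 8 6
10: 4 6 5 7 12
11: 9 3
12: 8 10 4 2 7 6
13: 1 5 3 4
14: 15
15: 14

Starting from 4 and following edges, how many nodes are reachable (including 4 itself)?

13

BFS from 4 visits: 4, 8, 10, 3, 9, 7, 13, 12, 1, 5, 6, 11, 2
Reachable nodes: 13 of 15 total.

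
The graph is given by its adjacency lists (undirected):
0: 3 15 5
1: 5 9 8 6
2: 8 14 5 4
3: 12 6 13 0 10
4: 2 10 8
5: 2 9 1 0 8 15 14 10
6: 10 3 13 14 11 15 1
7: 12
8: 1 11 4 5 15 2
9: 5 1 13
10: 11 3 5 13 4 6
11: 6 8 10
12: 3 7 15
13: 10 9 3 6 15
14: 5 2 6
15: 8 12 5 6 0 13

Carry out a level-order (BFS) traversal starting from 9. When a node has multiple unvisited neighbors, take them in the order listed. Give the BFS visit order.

9 5 1 13 2 0 8 15 14 10 6 3 4 11 12 7

Visit 9; enqueue 5, 1, 13 → queue [5, 1, 13]
Visit 5; enqueue 2, 0, 8, 15, 14, 10 → queue [1, 13, 2, 0, 8, 15, 14, 10]
Visit 1; enqueue 6 → queue [13, 2, 0, 8, 15, 14, 10, 6]
Visit 13; enqueue 3 → queue [2, 0, 8, 15, 14, 10, 6, 3]
Visit 2; enqueue 4 → queue [0, 8, 15, 14, 10, 6, 3, 4]
Visit 0 → queue [8, 15, 14, 10, 6, 3, 4]
Visit 8; enqueue 11 → queue [15, 14, 10, 6, 3, 4, 11]
Visit 15; enqueue 12 → queue [14, 10, 6, 3, 4, 11, 12]
Visit 14 → queue [10, 6, 3, 4, 11, 12]
Visit 10 → queue [6, 3, 4, 11, 12]
Visit 6 → queue [3, 4, 11, 12]
Visit 3 → queue [4, 11, 12]
Visit 4 → queue [11, 12]
Visit 11 → queue [12]
Visit 12; enqueue 7 → queue [7]
Visit 7 → queue []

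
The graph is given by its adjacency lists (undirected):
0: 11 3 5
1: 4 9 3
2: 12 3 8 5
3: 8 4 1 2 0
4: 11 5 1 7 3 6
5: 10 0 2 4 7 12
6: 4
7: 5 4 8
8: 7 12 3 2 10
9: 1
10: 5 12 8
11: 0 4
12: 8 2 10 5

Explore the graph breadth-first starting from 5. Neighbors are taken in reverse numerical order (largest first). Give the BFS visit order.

5, 12, 10, 7, 4, 2, 0, 8, 11, 6, 3, 1, 9

Visit 5; enqueue 12, 10, 7, 4, 2, 0 → queue [12, 10, 7, 4, 2, 0]
Visit 12; enqueue 8 → queue [10, 7, 4, 2, 0, 8]
Visit 10 → queue [7, 4, 2, 0, 8]
Visit 7 → queue [4, 2, 0, 8]
Visit 4; enqueue 11, 6, 3, 1 → queue [2, 0, 8, 11, 6, 3, 1]
Visit 2 → queue [0, 8, 11, 6, 3, 1]
Visit 0 → queue [8, 11, 6, 3, 1]
Visit 8 → queue [11, 6, 3, 1]
Visit 11 → queue [6, 3, 1]
Visit 6 → queue [3, 1]
Visit 3 → queue [1]
Visit 1; enqueue 9 → queue [9]
Visit 9 → queue []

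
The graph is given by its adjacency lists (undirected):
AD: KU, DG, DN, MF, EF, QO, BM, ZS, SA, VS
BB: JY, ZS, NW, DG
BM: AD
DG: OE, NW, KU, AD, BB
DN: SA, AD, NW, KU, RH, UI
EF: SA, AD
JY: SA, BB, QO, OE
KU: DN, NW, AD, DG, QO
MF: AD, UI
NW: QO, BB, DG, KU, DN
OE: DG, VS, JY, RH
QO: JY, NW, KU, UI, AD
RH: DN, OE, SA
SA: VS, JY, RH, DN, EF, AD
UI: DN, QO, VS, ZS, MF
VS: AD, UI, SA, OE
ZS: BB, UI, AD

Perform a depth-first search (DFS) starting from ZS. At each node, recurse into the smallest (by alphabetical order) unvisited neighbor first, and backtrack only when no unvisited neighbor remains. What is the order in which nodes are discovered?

ZS, AD, BM, DG, BB, JY, OE, RH, DN, KU, NW, QO, UI, MF, VS, SA, EF

Visit ZS
ZS → AD
AD → BM
AD → DG
DG → BB
BB → JY
JY → OE
OE → RH
RH → DN
DN → KU
KU → NW
NW → QO
QO → UI
UI → MF
UI → VS
VS → SA
SA → EF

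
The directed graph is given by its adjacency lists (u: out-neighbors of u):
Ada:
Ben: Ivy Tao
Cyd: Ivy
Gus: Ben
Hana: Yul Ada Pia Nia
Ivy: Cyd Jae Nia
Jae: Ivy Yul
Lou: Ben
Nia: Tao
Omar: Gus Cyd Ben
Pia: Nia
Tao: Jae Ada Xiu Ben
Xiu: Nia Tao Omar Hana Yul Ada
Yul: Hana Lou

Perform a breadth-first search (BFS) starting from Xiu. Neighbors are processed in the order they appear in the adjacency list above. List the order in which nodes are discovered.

Xiu, Nia, Tao, Omar, Hana, Yul, Ada, Jae, Ben, Gus, Cyd, Pia, Lou, Ivy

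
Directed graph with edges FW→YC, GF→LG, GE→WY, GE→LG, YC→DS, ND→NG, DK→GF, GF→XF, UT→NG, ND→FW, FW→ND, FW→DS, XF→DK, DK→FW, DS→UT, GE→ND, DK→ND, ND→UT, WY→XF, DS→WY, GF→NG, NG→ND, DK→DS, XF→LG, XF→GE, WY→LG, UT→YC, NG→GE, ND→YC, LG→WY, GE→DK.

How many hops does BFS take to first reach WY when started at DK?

2

Level 0: DK
Level 1: DS, FW, GF, ND
Level 2: LG, NG, UT, WY, XF, YC
Level 3: GE
WY first appears at level 2.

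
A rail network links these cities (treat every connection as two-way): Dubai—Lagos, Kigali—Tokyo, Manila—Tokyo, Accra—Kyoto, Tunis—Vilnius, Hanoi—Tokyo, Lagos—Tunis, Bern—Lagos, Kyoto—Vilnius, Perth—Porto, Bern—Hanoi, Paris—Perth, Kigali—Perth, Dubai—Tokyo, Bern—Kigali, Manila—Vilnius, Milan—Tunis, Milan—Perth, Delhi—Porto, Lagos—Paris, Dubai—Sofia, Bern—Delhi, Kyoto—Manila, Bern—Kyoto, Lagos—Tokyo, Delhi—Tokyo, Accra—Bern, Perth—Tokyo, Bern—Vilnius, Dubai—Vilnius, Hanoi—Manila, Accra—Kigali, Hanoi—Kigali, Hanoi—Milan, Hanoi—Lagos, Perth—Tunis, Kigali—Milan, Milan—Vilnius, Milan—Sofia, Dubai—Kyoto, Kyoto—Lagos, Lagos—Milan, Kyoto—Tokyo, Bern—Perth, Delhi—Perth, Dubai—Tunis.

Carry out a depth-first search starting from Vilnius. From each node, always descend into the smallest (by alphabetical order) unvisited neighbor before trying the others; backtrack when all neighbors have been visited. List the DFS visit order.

Vilnius Bern Accra Kigali Hanoi Lagos Dubai Kyoto Manila Tokyo Delhi Perth Milan Sofia Tunis Paris Porto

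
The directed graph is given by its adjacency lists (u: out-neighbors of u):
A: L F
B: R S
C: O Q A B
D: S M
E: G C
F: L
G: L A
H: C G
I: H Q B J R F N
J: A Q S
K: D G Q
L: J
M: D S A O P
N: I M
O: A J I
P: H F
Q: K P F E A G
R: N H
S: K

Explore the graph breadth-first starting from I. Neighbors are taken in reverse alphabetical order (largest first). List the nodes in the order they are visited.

I, R, Q, N, J, H, F, B, P, K, G, E, A, M, S, C, L, D, O

Visit I; enqueue R, Q, N, J, H, F, B → queue [R, Q, N, J, H, F, B]
Visit R → queue [Q, N, J, H, F, B]
Visit Q; enqueue P, K, G, E, A → queue [N, J, H, F, B, P, K, G, E, A]
Visit N; enqueue M → queue [J, H, F, B, P, K, G, E, A, M]
Visit J; enqueue S → queue [H, F, B, P, K, G, E, A, M, S]
Visit H; enqueue C → queue [F, B, P, K, G, E, A, M, S, C]
Visit F; enqueue L → queue [B, P, K, G, E, A, M, S, C, L]
Visit B → queue [P, K, G, E, A, M, S, C, L]
Visit P → queue [K, G, E, A, M, S, C, L]
Visit K; enqueue D → queue [G, E, A, M, S, C, L, D]
Visit G → queue [E, A, M, S, C, L, D]
Visit E → queue [A, M, S, C, L, D]
Visit A → queue [M, S, C, L, D]
Visit M; enqueue O → queue [S, C, L, D, O]
Visit S → queue [C, L, D, O]
Visit C → queue [L, D, O]
Visit L → queue [D, O]
Visit D → queue [O]
Visit O → queue []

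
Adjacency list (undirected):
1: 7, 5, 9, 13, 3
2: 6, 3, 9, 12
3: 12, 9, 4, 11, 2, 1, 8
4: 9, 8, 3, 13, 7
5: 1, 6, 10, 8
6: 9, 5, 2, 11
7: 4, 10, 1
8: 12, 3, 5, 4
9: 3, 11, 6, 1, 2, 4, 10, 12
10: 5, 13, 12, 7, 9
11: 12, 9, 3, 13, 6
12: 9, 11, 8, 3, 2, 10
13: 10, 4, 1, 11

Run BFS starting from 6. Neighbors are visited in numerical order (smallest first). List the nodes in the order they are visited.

6 → 2 → 5 → 9 → 11 → 3 → 12 → 1 → 8 → 10 → 4 → 13 → 7

Visit 6; enqueue 2, 5, 9, 11 → queue [2, 5, 9, 11]
Visit 2; enqueue 3, 12 → queue [5, 9, 11, 3, 12]
Visit 5; enqueue 1, 8, 10 → queue [9, 11, 3, 12, 1, 8, 10]
Visit 9; enqueue 4 → queue [11, 3, 12, 1, 8, 10, 4]
Visit 11; enqueue 13 → queue [3, 12, 1, 8, 10, 4, 13]
Visit 3 → queue [12, 1, 8, 10, 4, 13]
Visit 12 → queue [1, 8, 10, 4, 13]
Visit 1; enqueue 7 → queue [8, 10, 4, 13, 7]
Visit 8 → queue [10, 4, 13, 7]
Visit 10 → queue [4, 13, 7]
Visit 4 → queue [13, 7]
Visit 13 → queue [7]
Visit 7 → queue []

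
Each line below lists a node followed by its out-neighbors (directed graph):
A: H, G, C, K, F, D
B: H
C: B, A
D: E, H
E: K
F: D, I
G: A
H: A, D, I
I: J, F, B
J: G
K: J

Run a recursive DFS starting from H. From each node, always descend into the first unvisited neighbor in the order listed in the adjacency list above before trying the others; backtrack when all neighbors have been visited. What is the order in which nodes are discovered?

H, A, G, C, B, K, J, F, D, E, I

Visit H
H → A
A → G
A → C
C → B
A → K
K → J
A → F
F → D
D → E
F → I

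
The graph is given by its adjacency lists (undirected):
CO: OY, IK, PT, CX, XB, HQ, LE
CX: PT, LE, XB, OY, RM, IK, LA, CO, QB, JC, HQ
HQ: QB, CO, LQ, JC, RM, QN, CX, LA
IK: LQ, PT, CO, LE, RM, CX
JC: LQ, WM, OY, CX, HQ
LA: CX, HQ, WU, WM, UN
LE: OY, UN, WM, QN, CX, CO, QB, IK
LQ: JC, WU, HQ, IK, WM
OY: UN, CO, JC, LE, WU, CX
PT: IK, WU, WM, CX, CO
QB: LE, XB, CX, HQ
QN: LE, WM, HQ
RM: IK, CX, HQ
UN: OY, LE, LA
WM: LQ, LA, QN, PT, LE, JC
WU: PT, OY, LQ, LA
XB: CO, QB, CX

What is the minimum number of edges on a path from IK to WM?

2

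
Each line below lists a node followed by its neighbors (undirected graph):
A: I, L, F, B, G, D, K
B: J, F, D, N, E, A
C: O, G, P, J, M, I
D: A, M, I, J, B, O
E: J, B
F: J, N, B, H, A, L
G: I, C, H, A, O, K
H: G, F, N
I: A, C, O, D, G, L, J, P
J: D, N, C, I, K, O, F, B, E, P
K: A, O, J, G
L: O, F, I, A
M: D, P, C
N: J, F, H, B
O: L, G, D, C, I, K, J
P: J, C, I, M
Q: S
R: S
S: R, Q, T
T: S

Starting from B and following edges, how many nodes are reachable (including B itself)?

BFS from B visits: B, N, J, F, E, D, A, H, P, O, K, I, C, L, M, G
Reachable nodes: 16 of 20 total.

16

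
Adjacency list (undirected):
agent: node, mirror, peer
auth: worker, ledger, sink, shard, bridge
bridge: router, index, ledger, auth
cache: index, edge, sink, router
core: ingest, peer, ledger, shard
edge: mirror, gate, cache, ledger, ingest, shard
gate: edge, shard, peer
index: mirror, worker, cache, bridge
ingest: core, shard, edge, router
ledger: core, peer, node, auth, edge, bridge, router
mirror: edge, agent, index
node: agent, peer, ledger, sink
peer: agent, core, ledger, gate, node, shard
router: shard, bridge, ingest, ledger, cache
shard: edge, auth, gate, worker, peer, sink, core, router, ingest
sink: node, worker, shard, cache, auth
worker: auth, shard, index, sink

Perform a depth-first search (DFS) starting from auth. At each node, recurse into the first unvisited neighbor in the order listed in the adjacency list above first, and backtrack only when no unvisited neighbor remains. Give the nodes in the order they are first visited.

auth -> worker -> shard -> edge -> mirror -> agent -> node -> peer -> core -> ingest -> router -> bridge -> index -> cache -> sink -> ledger -> gate

Visit auth
auth → worker
worker → shard
shard → edge
edge → mirror
mirror → agent
agent → node
node → peer
peer → core
core → ingest
ingest → router
router → bridge
bridge → index
index → cache
cache → sink
bridge → ledger
peer → gate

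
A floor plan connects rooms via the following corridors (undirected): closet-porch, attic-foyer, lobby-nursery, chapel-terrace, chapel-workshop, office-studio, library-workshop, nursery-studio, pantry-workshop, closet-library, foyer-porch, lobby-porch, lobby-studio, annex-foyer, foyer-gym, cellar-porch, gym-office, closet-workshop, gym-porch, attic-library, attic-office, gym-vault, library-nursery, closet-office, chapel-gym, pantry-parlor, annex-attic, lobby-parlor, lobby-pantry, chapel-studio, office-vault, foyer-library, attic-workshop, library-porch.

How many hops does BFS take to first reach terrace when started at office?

3

Level 0: office
Level 1: attic, closet, gym, studio, vault
Level 2: annex, chapel, foyer, library, lobby, nursery, porch, workshop
Level 3: cellar, pantry, parlor, terrace
terrace first appears at level 3.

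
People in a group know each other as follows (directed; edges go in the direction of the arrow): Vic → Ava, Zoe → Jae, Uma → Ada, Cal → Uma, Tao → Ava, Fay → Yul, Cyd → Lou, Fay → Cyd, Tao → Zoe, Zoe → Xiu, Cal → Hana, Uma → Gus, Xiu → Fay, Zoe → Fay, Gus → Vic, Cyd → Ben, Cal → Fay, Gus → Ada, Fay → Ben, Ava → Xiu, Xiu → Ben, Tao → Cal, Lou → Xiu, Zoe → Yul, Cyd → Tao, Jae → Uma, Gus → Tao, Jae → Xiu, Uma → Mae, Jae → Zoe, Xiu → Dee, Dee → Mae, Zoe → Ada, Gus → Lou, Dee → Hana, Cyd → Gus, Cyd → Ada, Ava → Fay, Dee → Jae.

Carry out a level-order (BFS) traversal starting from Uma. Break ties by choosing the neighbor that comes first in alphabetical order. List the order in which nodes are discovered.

Visit Uma; enqueue Ada, Gus, Mae → queue [Ada, Gus, Mae]
Visit Ada → queue [Gus, Mae]
Visit Gus; enqueue Lou, Tao, Vic → queue [Mae, Lou, Tao, Vic]
Visit Mae → queue [Lou, Tao, Vic]
Visit Lou; enqueue Xiu → queue [Tao, Vic, Xiu]
Visit Tao; enqueue Ava, Cal, Zoe → queue [Vic, Xiu, Ava, Cal, Zoe]
Visit Vic → queue [Xiu, Ava, Cal, Zoe]
Visit Xiu; enqueue Ben, Dee, Fay → queue [Ava, Cal, Zoe, Ben, Dee, Fay]
Visit Ava → queue [Cal, Zoe, Ben, Dee, Fay]
Visit Cal; enqueue Hana → queue [Zoe, Ben, Dee, Fay, Hana]
Visit Zoe; enqueue Jae, Yul → queue [Ben, Dee, Fay, Hana, Jae, Yul]
Visit Ben → queue [Dee, Fay, Hana, Jae, Yul]
Visit Dee → queue [Fay, Hana, Jae, Yul]
Visit Fay; enqueue Cyd → queue [Hana, Jae, Yul, Cyd]
Visit Hana → queue [Jae, Yul, Cyd]
Visit Jae → queue [Yul, Cyd]
Visit Yul → queue [Cyd]
Visit Cyd → queue []

Uma, Ada, Gus, Mae, Lou, Tao, Vic, Xiu, Ava, Cal, Zoe, Ben, Dee, Fay, Hana, Jae, Yul, Cyd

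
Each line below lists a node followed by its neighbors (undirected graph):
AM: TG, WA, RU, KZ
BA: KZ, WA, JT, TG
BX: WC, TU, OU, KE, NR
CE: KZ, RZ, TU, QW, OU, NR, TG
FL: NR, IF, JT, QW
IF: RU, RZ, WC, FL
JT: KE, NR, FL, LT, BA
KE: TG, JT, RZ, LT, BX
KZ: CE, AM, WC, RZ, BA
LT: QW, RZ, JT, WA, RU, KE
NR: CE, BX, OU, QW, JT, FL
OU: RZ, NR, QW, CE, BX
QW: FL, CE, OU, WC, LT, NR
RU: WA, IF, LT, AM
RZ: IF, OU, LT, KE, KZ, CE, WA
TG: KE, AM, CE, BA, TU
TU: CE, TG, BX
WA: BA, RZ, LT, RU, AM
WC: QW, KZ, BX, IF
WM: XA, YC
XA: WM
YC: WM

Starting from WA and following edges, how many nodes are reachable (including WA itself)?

19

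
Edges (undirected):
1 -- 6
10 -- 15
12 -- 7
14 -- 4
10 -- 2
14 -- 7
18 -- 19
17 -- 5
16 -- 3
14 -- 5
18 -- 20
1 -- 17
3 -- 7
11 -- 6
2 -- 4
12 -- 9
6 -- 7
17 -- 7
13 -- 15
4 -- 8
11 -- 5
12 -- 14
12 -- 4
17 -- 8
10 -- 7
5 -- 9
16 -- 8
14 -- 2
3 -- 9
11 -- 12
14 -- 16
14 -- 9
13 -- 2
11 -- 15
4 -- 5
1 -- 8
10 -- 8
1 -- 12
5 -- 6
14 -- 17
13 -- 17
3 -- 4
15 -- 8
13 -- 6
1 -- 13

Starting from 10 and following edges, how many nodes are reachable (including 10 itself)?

17

BFS from 10 visits: 10, 2, 7, 8, 15, 4, 13, 14, 3, 6, 12, 17, 1, 16, 11, 5, 9
Reachable nodes: 17 of 20 total.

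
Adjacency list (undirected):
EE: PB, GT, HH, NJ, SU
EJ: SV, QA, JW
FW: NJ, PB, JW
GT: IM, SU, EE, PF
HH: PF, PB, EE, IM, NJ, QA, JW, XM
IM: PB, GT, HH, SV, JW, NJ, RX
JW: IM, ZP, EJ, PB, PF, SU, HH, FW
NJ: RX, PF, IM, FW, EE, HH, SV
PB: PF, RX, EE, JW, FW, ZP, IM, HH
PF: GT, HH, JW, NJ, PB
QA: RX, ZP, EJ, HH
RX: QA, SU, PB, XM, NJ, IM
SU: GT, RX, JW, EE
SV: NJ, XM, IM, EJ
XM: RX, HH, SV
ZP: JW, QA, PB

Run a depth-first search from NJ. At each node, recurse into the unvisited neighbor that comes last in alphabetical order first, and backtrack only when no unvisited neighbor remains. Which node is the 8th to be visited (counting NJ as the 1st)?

QA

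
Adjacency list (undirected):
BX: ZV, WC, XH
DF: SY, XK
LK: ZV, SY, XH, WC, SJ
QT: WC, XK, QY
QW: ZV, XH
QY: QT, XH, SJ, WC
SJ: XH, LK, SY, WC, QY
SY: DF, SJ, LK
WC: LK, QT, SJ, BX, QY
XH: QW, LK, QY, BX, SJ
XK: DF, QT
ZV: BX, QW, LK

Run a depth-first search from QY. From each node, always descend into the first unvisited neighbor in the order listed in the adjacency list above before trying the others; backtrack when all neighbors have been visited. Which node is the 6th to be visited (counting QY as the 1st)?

BX

Visit QY
QY → QT
QT → WC
WC → LK
LK → ZV
ZV → BX
BX → XH
XH → QW
XH → SJ
SJ → SY
SY → DF
DF → XK

Visit order: QY, QT, WC, LK, ZV, BX, XH, QW, SJ, SY, DF, XK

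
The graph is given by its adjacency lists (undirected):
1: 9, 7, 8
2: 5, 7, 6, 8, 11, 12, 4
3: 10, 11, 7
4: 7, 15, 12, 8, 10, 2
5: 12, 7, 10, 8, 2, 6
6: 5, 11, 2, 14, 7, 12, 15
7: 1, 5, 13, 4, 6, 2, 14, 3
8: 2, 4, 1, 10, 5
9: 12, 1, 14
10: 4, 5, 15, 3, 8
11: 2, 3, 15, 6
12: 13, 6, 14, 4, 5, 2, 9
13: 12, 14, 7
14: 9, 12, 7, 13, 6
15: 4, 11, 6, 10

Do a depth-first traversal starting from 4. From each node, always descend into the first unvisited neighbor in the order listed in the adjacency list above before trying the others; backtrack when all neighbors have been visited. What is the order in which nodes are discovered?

4 -> 7 -> 1 -> 9 -> 12 -> 13 -> 14 -> 6 -> 5 -> 10 -> 15 -> 11 -> 2 -> 8 -> 3

Visit 4
4 → 7
7 → 1
1 → 9
9 → 12
12 → 13
13 → 14
14 → 6
6 → 5
5 → 10
10 → 15
15 → 11
11 → 2
2 → 8
11 → 3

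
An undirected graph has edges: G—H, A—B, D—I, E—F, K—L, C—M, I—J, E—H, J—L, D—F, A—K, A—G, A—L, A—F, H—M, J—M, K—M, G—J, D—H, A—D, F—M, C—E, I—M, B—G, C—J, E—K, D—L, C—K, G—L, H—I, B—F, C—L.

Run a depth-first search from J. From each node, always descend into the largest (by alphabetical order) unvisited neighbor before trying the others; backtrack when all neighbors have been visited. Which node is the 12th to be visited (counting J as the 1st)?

B

Visit J
J → M
M → K
K → L
L → G
G → H
H → I
I → D
D → F
F → E
E → C
F → B
B → A

Visit order: J, M, K, L, G, H, I, D, F, E, C, B, A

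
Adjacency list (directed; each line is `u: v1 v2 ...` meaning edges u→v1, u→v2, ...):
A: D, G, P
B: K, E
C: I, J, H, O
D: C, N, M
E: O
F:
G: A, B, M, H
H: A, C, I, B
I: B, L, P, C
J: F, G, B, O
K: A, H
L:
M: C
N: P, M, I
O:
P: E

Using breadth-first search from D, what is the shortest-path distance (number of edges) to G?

Level 0: D
Level 1: C, M, N
Level 2: H, I, J, O, P
Level 3: A, B, E, F, G, L
Level 4: K
G first appears at level 3.

3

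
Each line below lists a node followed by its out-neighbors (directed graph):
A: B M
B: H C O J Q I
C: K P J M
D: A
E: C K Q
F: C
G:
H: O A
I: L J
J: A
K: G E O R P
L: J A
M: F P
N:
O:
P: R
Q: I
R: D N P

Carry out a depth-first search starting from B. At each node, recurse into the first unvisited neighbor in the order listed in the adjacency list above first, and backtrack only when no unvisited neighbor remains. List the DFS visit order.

Visit B
B → H
H → O
H → A
A → M
M → F
F → C
C → K
K → G
K → E
E → Q
Q → I
I → L
L → J
K → R
R → D
R → N
R → P

B H O A M F C K G E Q I L J R D N P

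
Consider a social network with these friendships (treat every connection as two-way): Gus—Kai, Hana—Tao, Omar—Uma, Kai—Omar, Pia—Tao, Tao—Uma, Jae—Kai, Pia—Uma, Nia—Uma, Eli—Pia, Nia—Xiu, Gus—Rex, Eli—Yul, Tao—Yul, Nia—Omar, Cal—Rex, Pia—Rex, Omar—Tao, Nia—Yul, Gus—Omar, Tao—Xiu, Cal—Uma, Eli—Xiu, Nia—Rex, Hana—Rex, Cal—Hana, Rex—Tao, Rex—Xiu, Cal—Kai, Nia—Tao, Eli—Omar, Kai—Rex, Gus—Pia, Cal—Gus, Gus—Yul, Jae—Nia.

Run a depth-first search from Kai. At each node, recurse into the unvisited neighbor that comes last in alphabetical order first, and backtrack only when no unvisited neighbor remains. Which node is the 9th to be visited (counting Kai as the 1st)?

Visit Kai
Kai → Rex
Rex → Xiu
Xiu → Tao
Tao → Yul
Yul → Nia
Nia → Uma
Uma → Pia
Pia → Gus
Gus → Omar
Omar → Eli
Gus → Cal
Cal → Hana
Nia → Jae

Visit order: Kai, Rex, Xiu, Tao, Yul, Nia, Uma, Pia, Gus, Omar, Eli, Cal, Hana, Jae

Gus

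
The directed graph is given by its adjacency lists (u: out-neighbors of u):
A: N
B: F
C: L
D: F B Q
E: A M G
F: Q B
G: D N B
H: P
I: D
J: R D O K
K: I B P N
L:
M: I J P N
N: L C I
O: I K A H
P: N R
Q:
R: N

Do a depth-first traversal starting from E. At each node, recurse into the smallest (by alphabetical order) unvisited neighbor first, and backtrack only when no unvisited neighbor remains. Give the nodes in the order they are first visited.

E, A, N, C, L, I, D, B, F, Q, G, M, J, K, P, R, O, H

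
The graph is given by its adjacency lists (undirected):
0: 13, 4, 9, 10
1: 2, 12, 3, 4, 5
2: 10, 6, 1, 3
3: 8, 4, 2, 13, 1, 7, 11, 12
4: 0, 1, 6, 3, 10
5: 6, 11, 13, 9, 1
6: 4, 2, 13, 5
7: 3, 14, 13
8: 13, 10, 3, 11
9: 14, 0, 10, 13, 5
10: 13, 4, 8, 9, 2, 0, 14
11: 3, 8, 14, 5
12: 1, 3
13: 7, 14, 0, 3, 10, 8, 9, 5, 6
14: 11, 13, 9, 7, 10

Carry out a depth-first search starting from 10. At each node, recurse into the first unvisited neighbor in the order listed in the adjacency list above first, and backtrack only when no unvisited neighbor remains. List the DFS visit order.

10 13 7 3 8 11 14 9 0 4 1 2 6 5 12

Visit 10
10 → 13
13 → 7
7 → 3
3 → 8
8 → 11
11 → 14
14 → 9
9 → 0
0 → 4
4 → 1
1 → 2
2 → 6
6 → 5
1 → 12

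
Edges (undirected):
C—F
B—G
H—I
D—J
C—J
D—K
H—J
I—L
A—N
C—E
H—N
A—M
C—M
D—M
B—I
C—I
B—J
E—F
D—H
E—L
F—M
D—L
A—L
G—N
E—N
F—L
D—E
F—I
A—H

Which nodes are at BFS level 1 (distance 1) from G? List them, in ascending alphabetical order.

Level 0: G
Level 1: B, N
Level 2: A, E, H, I, J
Level 3: C, D, F, L, M
Level 4: K

B, N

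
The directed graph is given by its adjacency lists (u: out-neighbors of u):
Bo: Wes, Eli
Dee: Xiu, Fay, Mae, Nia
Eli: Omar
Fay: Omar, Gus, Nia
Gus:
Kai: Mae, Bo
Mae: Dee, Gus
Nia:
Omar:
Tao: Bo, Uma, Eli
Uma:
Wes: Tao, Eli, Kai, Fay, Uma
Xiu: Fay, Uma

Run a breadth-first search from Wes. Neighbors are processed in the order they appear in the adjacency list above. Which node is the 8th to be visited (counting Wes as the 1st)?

Omar

Visit Wes; enqueue Tao, Eli, Kai, Fay, Uma → queue [Tao, Eli, Kai, Fay, Uma]
Visit Tao; enqueue Bo → queue [Eli, Kai, Fay, Uma, Bo]
Visit Eli; enqueue Omar → queue [Kai, Fay, Uma, Bo, Omar]
Visit Kai; enqueue Mae → queue [Fay, Uma, Bo, Omar, Mae]
Visit Fay; enqueue Gus, Nia → queue [Uma, Bo, Omar, Mae, Gus, Nia]
Visit Uma → queue [Bo, Omar, Mae, Gus, Nia]
Visit Bo → queue [Omar, Mae, Gus, Nia]
Visit Omar → queue [Mae, Gus, Nia]
Visit Mae; enqueue Dee → queue [Gus, Nia, Dee]
Visit Gus → queue [Nia, Dee]
Visit Nia → queue [Dee]
Visit Dee; enqueue Xiu → queue [Xiu]
Visit Xiu → queue []

Visit order: Wes, Tao, Eli, Kai, Fay, Uma, Bo, Omar, Mae, Gus, Nia, Dee, Xiu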